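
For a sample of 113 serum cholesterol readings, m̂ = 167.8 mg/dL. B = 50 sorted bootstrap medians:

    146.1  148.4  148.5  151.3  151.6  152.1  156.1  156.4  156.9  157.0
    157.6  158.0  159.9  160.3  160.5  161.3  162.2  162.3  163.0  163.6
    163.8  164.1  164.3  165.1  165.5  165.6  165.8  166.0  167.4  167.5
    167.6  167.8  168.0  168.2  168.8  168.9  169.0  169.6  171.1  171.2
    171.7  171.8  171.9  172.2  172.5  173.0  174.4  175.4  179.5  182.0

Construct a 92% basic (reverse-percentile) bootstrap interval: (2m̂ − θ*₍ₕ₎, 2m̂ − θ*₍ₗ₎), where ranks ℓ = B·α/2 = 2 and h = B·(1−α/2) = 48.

Percentile endpoints at ranks 2 and 48: θ*₍2₎ = 148.4, θ*₍48₎ = 175.4.
Basic interval reflects these around m̂:
  lower = 2 × 167.8 − 175.4 = 160.2
  upper = 2 × 167.8 − 148.4 = 187.2

(160.2, 187.2)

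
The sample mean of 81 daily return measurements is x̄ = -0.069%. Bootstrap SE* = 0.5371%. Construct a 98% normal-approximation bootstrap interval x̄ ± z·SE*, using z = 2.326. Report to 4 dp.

Margin = 2.326 × 0.5371 = 1.24929
Interval: -0.069 ± 1.24929

(-1.3183, 1.1803)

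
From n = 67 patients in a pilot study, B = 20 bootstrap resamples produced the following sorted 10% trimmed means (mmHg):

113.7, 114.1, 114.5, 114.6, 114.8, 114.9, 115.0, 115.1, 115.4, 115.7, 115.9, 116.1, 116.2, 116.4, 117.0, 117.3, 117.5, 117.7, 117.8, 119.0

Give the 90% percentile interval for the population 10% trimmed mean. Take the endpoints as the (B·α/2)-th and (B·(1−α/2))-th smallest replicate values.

α = 0.10; lower rank = 20 × 0.050 = 1; upper rank = 20 × 0.950 = 19.
The 1st smallest replicate is 113.7; the 19th is 117.8.

(113.7, 117.8)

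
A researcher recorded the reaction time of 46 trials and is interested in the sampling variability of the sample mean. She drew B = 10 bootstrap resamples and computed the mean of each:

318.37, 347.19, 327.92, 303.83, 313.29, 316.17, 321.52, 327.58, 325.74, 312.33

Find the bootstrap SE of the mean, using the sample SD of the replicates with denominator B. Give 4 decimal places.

SE* = 11.2158

Bootstrap SE is the standard deviation of the 10 replicate means.
Mean of replicates: (318.37 + 347.19 + 327.92 + 303.83 + 313.29 + 316.17 + 321.52 + 327.58 + 325.74 + 312.33) / 10 = 3213.94000 / 10 = 321.39400
Sum of squared deviations: (−3.02400)² + (+25.79600)² + (+6.52600)² + (−17.56400)² + (−8.10400)² + (−5.22400)² + (+0.12600)² + (+6.18600)² + (+4.34600)² + (−9.06400)² = 1257.95224
Variance = 1257.95224 / 10 = 125.79522
SE* = √125.79522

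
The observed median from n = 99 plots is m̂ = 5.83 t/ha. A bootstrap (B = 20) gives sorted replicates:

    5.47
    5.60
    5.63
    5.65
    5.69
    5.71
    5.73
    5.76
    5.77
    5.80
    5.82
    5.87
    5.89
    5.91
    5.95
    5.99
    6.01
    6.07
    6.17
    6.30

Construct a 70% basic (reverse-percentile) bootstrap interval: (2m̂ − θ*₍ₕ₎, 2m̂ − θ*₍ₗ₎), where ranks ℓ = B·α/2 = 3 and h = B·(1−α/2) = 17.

Percentile endpoints at ranks 3 and 17: θ*₍3₎ = 5.63, θ*₍17₎ = 6.01.
Basic interval reflects these around m̂:
  lower = 2 × 5.83 − 6.01 = 5.65
  upper = 2 × 5.83 − 5.63 = 6.03

(5.65, 6.03)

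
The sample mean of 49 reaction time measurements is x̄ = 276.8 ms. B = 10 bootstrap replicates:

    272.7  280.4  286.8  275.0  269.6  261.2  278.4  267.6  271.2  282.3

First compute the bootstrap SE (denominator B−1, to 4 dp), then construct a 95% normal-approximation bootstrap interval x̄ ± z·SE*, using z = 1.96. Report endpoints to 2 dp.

Mean of replicates = 274.5200; sum of squared deviations = 525.0360; SE* = √(525.0360/9) = 7.6379
Margin = 1.96 × 7.6379 = 14.970
Interval: 276.8 ± 14.970

(261.83, 291.77)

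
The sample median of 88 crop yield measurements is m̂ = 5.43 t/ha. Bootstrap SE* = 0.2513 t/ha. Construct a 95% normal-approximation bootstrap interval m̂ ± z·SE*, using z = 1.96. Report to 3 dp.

Margin = 1.96 × 0.2513 = 0.4925
Interval: 5.43 ± 0.4925

(4.937, 5.923)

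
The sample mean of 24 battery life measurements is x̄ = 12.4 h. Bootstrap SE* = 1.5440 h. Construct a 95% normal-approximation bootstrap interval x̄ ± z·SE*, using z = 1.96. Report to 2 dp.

(9.37, 15.43)

Margin = 1.96 × 1.5440 = 3.026
Interval: 12.4 ± 3.026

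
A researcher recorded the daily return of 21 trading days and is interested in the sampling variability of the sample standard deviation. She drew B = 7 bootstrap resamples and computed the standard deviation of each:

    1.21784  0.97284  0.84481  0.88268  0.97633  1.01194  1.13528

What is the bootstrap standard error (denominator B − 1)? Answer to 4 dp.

SE* = 0.1322

Bootstrap SE is the standard deviation of the 7 replicate standard deviations.
Mean of replicates: (1.21784 + 0.97284 + 0.84481 + 0.88268 + 0.97633 + 1.01194 + 1.13528) / 7 = 7.041720 / 7 = 1.005960
Sum of squared deviations: (+0.211880)² + (−0.033120)² + (−0.161150)² + (−0.123280)² + (−0.029630)² + (+0.005980)² + (+0.129320)² = 0.104795
Variance = 0.104795 / 6 = 0.017466
SE* = √0.017466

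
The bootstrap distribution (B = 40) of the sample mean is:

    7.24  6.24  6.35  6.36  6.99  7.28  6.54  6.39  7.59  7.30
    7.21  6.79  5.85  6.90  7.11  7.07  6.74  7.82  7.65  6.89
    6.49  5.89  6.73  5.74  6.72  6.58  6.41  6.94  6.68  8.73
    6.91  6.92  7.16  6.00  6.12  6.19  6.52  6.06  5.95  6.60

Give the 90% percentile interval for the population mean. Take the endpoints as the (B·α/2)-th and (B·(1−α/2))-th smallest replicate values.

(5.85, 7.65)

Sorted replicates: 5.74, 5.85, 5.89, 5.95, 6.00, 6.06, 6.12, 6.19, 6.24, 6.35, 6.36, 6.39, 6.41, 6.49, 6.52, 6.54, 6.58, 6.60, 6.68, 6.72, 6.73, 6.74, 6.79, 6.89, 6.90, 6.91, 6.92, 6.94, 6.99, 7.07, 7.11, 7.16, 7.21, 7.24, 7.28, 7.30, 7.59, 7.65, 7.82, 8.73
α = 0.10; lower rank = 40 × 0.050 = 2; upper rank = 40 × 0.950 = 38.
The 2nd smallest replicate is 5.85; the 38th is 7.65.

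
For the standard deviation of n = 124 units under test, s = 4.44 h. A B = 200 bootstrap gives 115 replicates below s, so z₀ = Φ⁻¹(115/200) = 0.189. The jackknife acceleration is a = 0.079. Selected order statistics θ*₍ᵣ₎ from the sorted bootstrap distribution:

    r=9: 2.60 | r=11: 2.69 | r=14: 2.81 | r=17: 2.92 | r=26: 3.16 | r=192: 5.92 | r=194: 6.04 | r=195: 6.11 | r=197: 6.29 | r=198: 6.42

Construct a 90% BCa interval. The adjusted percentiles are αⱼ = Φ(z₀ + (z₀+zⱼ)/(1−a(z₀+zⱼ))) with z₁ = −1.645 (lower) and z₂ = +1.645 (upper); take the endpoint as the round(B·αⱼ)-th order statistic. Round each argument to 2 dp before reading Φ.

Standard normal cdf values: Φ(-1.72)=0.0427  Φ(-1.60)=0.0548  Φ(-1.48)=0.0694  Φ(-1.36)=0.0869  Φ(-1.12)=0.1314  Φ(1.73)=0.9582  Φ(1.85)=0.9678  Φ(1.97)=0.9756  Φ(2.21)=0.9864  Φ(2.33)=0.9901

Lower: z₀ + z₁ = 0.189 + (-1.645) = -1.456; 1 − a(z₀+z₁) = 1 − (0.079)(-1.456) = 1.1150; argument = 0.189 + (-1.456)/1.1150 = -1.1168 → -1.12.
α₁ = Φ(-1.12) = 0.1314; rank = round(200 × 0.1314) = 26; θ*₍26₎ = 3.16.
Upper: z₀ + z₂ = 1.834; 1 − a(z₀+z₂) = 0.8551; argument = 2.3337 → 2.33; α₂ = 0.9901; rank = 198; θ*₍198₎ = 6.42.

(3.16, 6.42)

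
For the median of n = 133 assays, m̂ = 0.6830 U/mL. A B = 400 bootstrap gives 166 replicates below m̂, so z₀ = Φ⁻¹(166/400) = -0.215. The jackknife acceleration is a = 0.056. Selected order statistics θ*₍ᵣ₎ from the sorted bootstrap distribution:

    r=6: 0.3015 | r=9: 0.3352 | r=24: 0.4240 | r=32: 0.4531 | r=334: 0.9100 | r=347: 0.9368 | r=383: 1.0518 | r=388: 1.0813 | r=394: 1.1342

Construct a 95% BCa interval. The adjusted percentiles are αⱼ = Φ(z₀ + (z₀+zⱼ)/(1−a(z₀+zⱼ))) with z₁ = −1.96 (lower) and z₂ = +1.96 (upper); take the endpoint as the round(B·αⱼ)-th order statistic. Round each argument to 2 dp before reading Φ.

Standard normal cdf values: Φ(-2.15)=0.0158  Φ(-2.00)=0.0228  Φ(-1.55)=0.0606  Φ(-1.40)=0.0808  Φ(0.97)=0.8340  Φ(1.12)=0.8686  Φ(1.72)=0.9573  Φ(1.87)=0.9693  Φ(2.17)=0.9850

Lower: z₀ + z₁ = -0.215 + (-1.960) = -2.175; 1 − a(z₀+z₁) = 1 − (0.056)(-2.175) = 1.1218; argument = -0.215 + (-2.175)/1.1218 = -2.1538 → -2.15.
α₁ = Φ(-2.15) = 0.0158; rank = round(400 × 0.0158) = 6; θ*₍6₎ = 0.3015.
Upper: z₀ + z₂ = 1.745; 1 − a(z₀+z₂) = 0.9023; argument = 1.7190 → 1.72; α₂ = 0.9573; rank = 383; θ*₍383₎ = 1.0518.

(0.3015, 1.0518)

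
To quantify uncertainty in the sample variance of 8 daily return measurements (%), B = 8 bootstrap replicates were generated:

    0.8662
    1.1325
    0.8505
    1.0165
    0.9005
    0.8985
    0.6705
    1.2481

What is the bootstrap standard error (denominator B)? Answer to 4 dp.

Bootstrap SE is the standard deviation of the 8 replicate variances.
Mean of replicates: (0.8662 + 1.1325 + 0.8505 + 1.0165 + 0.9005 + 0.8985 + 0.6705 + 1.2481) / 8 = 7.58330 / 8 = 0.94791
Sum of squared deviations: (−0.08171)² + (+0.18459)² + (−0.09741)² + (+0.06859)² + (−0.04741)² + (−0.04941)² + (−0.27741)² + (+0.30019)² = 0.22670
Variance = 0.22670 / 8 = 0.02834
SE* = √0.02834

SE* = 0.1683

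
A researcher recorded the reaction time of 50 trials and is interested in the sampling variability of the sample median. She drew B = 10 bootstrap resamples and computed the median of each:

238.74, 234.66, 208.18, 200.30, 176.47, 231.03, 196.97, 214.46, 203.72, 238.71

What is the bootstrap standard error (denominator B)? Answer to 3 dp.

SE* = 19.911

Bootstrap SE is the standard deviation of the 10 replicate medians.
Mean of replicates: (238.74 + 234.66 + 208.18 + 200.30 + 176.47 + 231.03 + 196.97 + 214.46 + 203.72 + 238.71) / 10 = 2143.2400 / 10 = 214.3240
Sum of squared deviations: (+24.4160)² + (+20.3360)² + (−6.1440)² + (−14.0240)² + (−37.8540)² + (+16.7060)² + (−17.3540)² + (+0.1360)² + (−10.6040)² + (+24.3860)² = 3964.4326
Variance = 3964.4326 / 10 = 396.4433
SE* = √396.4433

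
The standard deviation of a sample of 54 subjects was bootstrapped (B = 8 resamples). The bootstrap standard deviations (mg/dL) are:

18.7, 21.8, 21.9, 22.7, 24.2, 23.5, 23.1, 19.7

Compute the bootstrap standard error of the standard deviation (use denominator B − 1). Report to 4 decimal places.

Bootstrap SE is the standard deviation of the 8 replicate standard deviations.
Mean of replicates: (18.7 + 21.8 + 21.9 + 22.7 + 24.2 + 23.5 + 23.1 + 19.7) / 8 = 175.60000 / 8 = 21.95000
Sum of squared deviations: (−3.25000)² + (−0.15000)² + (−0.05000)² + (+0.75000)² + (+2.25000)² + (+1.55000)² + (+1.15000)² + (−2.25000)² = 25.00000
Variance = 25.00000 / 7 = 3.57143
SE* = √3.57143

SE* = 1.8898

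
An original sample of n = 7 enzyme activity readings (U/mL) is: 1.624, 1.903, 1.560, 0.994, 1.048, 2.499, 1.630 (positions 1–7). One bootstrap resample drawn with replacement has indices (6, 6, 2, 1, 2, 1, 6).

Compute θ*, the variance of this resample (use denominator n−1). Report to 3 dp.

Resample values: 2.499, 2.499, 1.903, 1.624, 1.903, 1.624, 2.499.
Mean = 2.0787; sum of squared deviations = 1.0052
s² = 1.0052 / 6 = 0.1675

θ* = 0.168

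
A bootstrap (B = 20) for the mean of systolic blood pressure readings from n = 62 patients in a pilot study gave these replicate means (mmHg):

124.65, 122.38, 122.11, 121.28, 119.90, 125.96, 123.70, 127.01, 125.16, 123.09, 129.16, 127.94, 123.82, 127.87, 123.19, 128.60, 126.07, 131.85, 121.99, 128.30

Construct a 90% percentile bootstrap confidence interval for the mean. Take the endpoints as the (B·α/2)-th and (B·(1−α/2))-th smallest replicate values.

Sorted replicates: 119.90, 121.28, 121.99, 122.11, 122.38, 123.09, 123.19, 123.70, 123.82, 124.65, 125.16, 125.96, 126.07, 127.01, 127.87, 127.94, 128.30, 128.60, 129.16, 131.85
α = 0.10; lower rank = 20 × 0.050 = 1; upper rank = 20 × 0.950 = 19.
The 1st smallest replicate is 119.90; the 19th is 129.16.

(119.90, 129.16)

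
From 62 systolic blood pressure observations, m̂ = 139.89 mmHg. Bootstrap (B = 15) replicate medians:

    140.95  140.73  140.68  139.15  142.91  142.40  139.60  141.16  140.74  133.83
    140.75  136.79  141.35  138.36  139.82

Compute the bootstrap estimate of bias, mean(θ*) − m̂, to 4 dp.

bias = +0.0580

mean(θ*) = (140.95 + 140.73 + 140.68 + 139.15 + 142.91 + 142.40 + 139.60 + 141.16 + 140.74 + 133.83 + 140.75 + 136.79 + 141.35 + 138.36 + 139.82) / 15 = 139.94800
bias = 139.94800 − 139.89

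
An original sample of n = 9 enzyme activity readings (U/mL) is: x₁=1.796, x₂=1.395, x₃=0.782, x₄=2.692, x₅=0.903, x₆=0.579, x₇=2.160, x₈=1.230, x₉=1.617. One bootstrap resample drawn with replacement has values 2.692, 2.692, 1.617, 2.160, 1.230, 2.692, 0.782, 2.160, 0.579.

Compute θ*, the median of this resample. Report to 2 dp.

Sorted: 0.579, 0.782, 1.230, 1.617, 2.160, 2.160, 2.692, 2.692, 2.692
Median = middle value = 2.16

θ* = 2.16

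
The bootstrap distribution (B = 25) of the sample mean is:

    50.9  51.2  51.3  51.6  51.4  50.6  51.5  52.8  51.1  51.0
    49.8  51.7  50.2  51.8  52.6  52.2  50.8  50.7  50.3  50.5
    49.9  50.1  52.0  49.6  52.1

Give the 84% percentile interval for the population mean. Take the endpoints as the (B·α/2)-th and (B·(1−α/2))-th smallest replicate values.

(49.8, 52.2)

Sorted replicates: 49.6, 49.8, 49.9, 50.1, 50.2, 50.3, 50.5, 50.6, 50.7, 50.8, 50.9, 51.0, 51.1, 51.2, 51.3, 51.4, 51.5, 51.6, 51.7, 51.8, 52.0, 52.1, 52.2, 52.6, 52.8
α = 0.16; lower rank = 25 × 0.080 = 2; upper rank = 25 × 0.920 = 23.
The 2nd smallest replicate is 49.8; the 23rd is 52.2.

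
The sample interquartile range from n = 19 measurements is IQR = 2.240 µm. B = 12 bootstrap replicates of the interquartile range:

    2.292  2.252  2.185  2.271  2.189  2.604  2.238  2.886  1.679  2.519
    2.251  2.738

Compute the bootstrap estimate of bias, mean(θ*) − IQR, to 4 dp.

mean(θ*) = (2.292 + 2.252 + 2.185 + 2.271 + 2.189 + 2.604 + 2.238 + 2.886 + 1.679 + 2.519 + 2.251 + 2.738) / 12 = 2.34200
bias = 2.34200 − 2.240

bias = +0.1020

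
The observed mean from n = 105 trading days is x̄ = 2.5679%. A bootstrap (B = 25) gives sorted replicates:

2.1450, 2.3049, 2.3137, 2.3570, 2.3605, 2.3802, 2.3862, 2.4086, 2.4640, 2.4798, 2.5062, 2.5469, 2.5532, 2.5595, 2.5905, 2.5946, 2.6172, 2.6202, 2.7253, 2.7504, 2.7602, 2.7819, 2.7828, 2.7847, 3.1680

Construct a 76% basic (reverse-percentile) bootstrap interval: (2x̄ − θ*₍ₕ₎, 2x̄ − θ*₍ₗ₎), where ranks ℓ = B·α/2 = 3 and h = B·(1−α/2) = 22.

Percentile endpoints at ranks 3 and 22: θ*₍3₎ = 2.3137, θ*₍22₎ = 2.7819.
Basic interval reflects these around x̄:
  lower = 2 × 2.5679 − 2.7819 = 2.3539
  upper = 2 × 2.5679 − 2.3137 = 2.8221

(2.3539, 2.8221)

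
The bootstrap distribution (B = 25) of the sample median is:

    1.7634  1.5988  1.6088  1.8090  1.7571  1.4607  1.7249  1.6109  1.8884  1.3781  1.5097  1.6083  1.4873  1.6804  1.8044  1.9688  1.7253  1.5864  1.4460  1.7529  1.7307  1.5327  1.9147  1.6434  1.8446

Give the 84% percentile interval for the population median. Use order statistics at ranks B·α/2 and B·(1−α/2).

(1.4460, 1.8884)

Sorted replicates: 1.3781, 1.4460, 1.4607, 1.4873, 1.5097, 1.5327, 1.5864, 1.5988, 1.6083, 1.6088, 1.6109, 1.6434, 1.6804, 1.7249, 1.7253, 1.7307, 1.7529, 1.7571, 1.7634, 1.8044, 1.8090, 1.8446, 1.8884, 1.9147, 1.9688
α = 0.16; lower rank = 25 × 0.080 = 2; upper rank = 25 × 0.920 = 23.
The 2nd smallest replicate is 1.4460; the 23rd is 1.8884.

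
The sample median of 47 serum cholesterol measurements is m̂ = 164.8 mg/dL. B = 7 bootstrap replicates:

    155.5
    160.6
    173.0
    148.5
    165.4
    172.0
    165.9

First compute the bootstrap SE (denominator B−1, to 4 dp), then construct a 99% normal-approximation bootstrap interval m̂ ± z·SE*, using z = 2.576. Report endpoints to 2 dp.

(142.06, 187.54)

Mean of replicates = 162.9857; sum of squared deviations = 467.4286; SE* = √(467.4286/6) = 8.8264
Margin = 2.576 × 8.8264 = 22.737
Interval: 164.8 ± 22.737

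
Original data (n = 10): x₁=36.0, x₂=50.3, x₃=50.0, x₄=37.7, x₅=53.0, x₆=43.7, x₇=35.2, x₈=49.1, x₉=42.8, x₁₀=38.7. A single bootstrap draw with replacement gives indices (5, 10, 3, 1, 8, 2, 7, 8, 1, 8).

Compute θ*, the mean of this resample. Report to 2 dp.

Resample values: 53.0, 38.7, 50.0, 36.0, 49.1, 50.3, 35.2, 49.1, 36.0, 49.1.
Mean = (53.0 + 38.7 + 50.0 + 36.0 + 49.1 + 50.3 + 35.2 + 49.1 + 36.0 + 49.1) / 10 = 446.50 / 10 = 44.65

θ* = 44.65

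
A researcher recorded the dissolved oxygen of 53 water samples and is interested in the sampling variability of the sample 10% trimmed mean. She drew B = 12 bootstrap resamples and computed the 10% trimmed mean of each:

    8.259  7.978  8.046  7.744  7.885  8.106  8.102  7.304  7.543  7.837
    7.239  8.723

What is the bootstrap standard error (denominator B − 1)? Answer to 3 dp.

Bootstrap SE is the standard deviation of the 12 replicate 10% trimmed means.
Mean of replicates: (8.259 + 7.978 + 8.046 + 7.744 + 7.885 + 8.106 + 8.102 + 7.304 + 7.543 + 7.837 + 7.239 + 8.723) / 12 = 94.7660 / 12 = 7.8972
Sum of squared deviations: (+0.3618)² + (+0.0808)² + (+0.1488)² + (−0.1532)² + (−0.0122)² + (+0.2088)² + (+0.2048)² + (−0.5932)² + (−0.3542)² + (−0.0602)² + (−0.6582)² + (+0.8258)² = 1.8649
Variance = 1.8649 / 11 = 0.1695
SE* = √0.1695

SE* = 0.412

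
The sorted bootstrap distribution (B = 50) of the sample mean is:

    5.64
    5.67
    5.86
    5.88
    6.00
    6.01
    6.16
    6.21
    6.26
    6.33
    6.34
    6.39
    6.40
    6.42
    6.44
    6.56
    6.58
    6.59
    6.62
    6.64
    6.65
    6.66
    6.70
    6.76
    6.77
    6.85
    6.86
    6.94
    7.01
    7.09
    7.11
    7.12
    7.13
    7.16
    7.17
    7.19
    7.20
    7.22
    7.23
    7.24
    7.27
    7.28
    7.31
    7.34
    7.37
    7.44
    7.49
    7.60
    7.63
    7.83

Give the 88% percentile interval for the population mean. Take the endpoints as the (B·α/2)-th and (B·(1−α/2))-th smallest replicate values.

(5.86, 7.49)

α = 0.12; lower rank = 50 × 0.060 = 3; upper rank = 50 × 0.940 = 47.
The 3rd smallest replicate is 5.86; the 47th is 7.49.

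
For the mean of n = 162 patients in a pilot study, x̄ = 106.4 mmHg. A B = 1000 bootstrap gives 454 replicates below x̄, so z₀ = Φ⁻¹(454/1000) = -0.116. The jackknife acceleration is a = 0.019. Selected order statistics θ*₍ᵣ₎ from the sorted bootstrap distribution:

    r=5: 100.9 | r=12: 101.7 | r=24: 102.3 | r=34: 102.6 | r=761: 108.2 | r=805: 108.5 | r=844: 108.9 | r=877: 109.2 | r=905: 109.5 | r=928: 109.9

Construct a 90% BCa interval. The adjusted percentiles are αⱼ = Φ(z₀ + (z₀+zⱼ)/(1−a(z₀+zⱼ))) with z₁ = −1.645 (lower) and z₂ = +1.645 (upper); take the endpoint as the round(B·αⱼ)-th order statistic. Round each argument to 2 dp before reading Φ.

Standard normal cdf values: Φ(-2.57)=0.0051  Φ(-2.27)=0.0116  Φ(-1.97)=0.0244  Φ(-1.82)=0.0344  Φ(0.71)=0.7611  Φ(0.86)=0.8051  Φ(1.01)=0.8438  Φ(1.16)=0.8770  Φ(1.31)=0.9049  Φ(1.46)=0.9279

Lower: z₀ + z₁ = -0.116 + (-1.645) = -1.761; 1 − a(z₀+z₁) = 1 − (0.019)(-1.761) = 1.0335; argument = -0.116 + (-1.761)/1.0335 = -1.8200 → -1.82.
α₁ = Φ(-1.82) = 0.0344; rank = round(1000 × 0.0344) = 34; θ*₍34₎ = 102.6.
Upper: z₀ + z₂ = 1.529; 1 − a(z₀+z₂) = 0.9709; argument = 1.4587 → 1.46; α₂ = 0.9279; rank = 928; θ*₍928₎ = 109.9.

(102.6, 109.9)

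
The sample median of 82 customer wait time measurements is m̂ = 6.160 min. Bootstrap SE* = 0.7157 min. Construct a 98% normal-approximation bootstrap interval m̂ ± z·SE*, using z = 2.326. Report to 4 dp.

(4.4953, 7.8247)

Margin = 2.326 × 0.7157 = 1.66472
Interval: 6.160 ± 1.66472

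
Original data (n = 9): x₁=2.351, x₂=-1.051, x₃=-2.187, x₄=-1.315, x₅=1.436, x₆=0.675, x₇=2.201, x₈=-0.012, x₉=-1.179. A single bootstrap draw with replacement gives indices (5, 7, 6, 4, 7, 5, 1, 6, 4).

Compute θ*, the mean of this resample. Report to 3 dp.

θ* = 0.927

Resample values: 1.436, 2.201, 0.675, -1.315, 2.201, 1.436, 2.351, 0.675, -1.315.
Mean = (1.436 + 2.201 + 0.675 + (-1.315) + 2.201 + 1.436 + 2.351 + 0.675 + (-1.315)) / 9 = 8.3450 / 9 = 0.927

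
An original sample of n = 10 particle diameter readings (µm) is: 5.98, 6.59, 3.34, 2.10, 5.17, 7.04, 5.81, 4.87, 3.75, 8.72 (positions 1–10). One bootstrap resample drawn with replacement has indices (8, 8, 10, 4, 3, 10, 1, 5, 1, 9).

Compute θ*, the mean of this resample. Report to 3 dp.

θ* = 5.350

Resample values: 4.87, 4.87, 8.72, 2.10, 3.34, 8.72, 5.98, 5.17, 5.98, 3.75.
Mean = (4.87 + 4.87 + 8.72 + 2.10 + 3.34 + 8.72 + 5.98 + 5.17 + 5.98 + 3.75) / 10 = 53.500 / 10 = 5.350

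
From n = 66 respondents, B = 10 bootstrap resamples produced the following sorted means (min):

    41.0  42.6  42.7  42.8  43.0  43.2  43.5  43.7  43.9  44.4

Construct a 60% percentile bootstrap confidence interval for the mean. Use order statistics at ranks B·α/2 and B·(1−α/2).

(42.6, 43.7)

α = 0.40; lower rank = 10 × 0.200 = 2; upper rank = 10 × 0.800 = 8.
The 2nd smallest replicate is 42.6; the 8th is 43.7.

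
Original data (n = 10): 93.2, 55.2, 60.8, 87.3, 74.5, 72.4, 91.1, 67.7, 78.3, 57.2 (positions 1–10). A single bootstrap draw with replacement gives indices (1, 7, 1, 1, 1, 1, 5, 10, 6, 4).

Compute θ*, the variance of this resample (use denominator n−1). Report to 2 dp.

θ* = 157.81

Resample values: 93.2, 91.1, 93.2, 93.2, 93.2, 93.2, 74.5, 57.2, 72.4, 87.3.
Mean = 84.8500; sum of squared deviations = 1420.3250
s² = 1420.3250 / 9 = 157.8139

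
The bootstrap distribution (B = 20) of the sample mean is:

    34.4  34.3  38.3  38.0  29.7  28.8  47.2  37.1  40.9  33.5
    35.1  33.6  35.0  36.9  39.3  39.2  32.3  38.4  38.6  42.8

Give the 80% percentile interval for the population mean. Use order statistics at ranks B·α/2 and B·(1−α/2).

(29.7, 40.9)

Sorted replicates: 28.8, 29.7, 32.3, 33.5, 33.6, 34.3, 34.4, 35.0, 35.1, 36.9, 37.1, 38.0, 38.3, 38.4, 38.6, 39.2, 39.3, 40.9, 42.8, 47.2
α = 0.20; lower rank = 20 × 0.100 = 2; upper rank = 20 × 0.900 = 18.
The 2nd smallest replicate is 29.7; the 18th is 40.9.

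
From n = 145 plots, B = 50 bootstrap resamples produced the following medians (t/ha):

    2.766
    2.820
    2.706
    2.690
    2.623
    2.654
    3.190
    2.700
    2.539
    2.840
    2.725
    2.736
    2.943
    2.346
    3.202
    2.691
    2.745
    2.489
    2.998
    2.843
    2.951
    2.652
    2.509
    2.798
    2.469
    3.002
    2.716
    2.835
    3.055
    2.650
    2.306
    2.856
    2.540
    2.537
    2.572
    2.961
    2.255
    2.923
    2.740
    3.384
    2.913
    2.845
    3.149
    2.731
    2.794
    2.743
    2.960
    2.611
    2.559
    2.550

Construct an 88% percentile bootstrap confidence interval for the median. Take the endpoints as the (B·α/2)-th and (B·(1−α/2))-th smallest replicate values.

Sorted replicates: 2.255, 2.306, 2.346, 2.469, 2.489, 2.509, 2.537, 2.539, 2.540, 2.550, 2.559, 2.572, 2.611, 2.623, 2.650, 2.652, 2.654, 2.690, 2.691, 2.700, 2.706, 2.716, 2.725, 2.731, 2.736, 2.740, 2.743, 2.745, 2.766, 2.794, 2.798, 2.820, 2.835, 2.840, 2.843, 2.845, 2.856, 2.913, 2.923, 2.943, 2.951, 2.960, 2.961, 2.998, 3.002, 3.055, 3.149, 3.190, 3.202, 3.384
α = 0.12; lower rank = 50 × 0.060 = 3; upper rank = 50 × 0.940 = 47.
The 3rd smallest replicate is 2.346; the 47th is 3.149.

(2.346, 3.149)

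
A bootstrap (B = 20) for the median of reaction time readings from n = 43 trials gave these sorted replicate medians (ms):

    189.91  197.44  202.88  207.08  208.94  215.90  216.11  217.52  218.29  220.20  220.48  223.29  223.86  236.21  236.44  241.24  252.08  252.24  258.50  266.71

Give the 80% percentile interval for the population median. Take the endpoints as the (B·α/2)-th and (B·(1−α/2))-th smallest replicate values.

α = 0.20; lower rank = 20 × 0.100 = 2; upper rank = 20 × 0.900 = 18.
The 2nd smallest replicate is 197.44; the 18th is 252.24.

(197.44, 252.24)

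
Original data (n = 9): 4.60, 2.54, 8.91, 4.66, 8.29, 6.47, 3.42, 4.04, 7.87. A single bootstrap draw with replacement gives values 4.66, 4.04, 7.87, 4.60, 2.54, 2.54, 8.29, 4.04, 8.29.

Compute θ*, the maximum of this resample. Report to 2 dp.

Maximum = 8.29

θ* = 8.29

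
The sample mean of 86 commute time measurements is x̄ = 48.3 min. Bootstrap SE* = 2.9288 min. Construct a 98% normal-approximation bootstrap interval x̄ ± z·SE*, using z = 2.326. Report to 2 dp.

Margin = 2.326 × 2.9288 = 6.812
Interval: 48.3 ± 6.812

(41.49, 55.11)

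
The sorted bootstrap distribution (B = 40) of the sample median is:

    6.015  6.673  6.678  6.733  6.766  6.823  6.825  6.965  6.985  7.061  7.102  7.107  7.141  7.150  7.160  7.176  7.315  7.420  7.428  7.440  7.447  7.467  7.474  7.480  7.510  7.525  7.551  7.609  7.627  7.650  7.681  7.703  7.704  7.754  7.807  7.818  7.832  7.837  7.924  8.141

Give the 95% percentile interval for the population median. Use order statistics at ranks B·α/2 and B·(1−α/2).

α = 0.05; lower rank = 40 × 0.025 = 1; upper rank = 40 × 0.975 = 39.
The 1st smallest replicate is 6.015; the 39th is 7.924.

(6.015, 7.924)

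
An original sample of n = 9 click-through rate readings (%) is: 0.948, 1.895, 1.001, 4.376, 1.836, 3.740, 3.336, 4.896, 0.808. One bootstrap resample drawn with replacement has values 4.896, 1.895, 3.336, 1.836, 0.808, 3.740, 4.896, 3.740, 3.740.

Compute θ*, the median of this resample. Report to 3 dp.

Sorted: 0.808, 1.836, 1.895, 3.336, 3.740, 3.740, 3.740, 4.896, 4.896
Median = middle value = 3.740

θ* = 3.740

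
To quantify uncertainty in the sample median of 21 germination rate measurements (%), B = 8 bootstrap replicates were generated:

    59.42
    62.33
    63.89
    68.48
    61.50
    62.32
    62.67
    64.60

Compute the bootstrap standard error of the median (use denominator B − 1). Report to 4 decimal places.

SE* = 2.6535

Bootstrap SE is the standard deviation of the 8 replicate medians.
Mean of replicates: (59.42 + 62.33 + 63.89 + 68.48 + 61.50 + 62.32 + 62.67 + 64.60) / 8 = 505.21000 / 8 = 63.15125
Sum of squared deviations: (−3.73125)² + (−0.82125)² + (+0.73875)² + (+5.32875)² + (−1.65125)² + (−0.83125)² + (−0.48125)² + (+1.44875)² = 49.28609
Variance = 49.28609 / 7 = 7.04087
SE* = √7.04087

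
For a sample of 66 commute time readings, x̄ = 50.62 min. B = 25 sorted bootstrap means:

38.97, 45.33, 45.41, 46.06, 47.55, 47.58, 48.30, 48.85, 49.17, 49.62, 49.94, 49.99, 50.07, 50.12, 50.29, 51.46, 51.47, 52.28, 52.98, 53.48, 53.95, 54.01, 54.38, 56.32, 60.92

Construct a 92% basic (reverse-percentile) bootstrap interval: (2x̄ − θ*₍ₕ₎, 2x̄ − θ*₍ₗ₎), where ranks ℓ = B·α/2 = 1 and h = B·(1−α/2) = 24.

(44.92, 62.27)

Percentile endpoints at ranks 1 and 24: θ*₍1₎ = 38.97, θ*₍24₎ = 56.32.
Basic interval reflects these around x̄:
  lower = 2 × 50.62 − 56.32 = 44.92
  upper = 2 × 50.62 − 38.97 = 62.27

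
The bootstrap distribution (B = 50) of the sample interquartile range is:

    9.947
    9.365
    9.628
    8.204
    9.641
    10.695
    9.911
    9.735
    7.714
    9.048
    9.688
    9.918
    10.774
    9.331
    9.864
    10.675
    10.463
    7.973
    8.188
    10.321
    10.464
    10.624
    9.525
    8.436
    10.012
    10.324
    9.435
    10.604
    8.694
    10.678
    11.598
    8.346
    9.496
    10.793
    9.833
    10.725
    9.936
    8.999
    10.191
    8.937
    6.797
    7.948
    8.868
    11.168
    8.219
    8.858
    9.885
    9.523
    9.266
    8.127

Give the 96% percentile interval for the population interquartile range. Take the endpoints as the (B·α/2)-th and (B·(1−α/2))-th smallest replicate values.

(6.797, 11.168)

Sorted replicates: 6.797, 7.714, 7.948, 7.973, 8.127, 8.188, 8.204, 8.219, 8.346, 8.436, 8.694, 8.858, 8.868, 8.937, 8.999, 9.048, 9.266, 9.331, 9.365, 9.435, 9.496, 9.523, 9.525, 9.628, 9.641, 9.688, 9.735, 9.833, 9.864, 9.885, 9.911, 9.918, 9.936, 9.947, 10.012, 10.191, 10.321, 10.324, 10.463, 10.464, 10.604, 10.624, 10.675, 10.678, 10.695, 10.725, 10.774, 10.793, 11.168, 11.598
α = 0.04; lower rank = 50 × 0.020 = 1; upper rank = 50 × 0.980 = 49.
The 1st smallest replicate is 6.797; the 49th is 11.168.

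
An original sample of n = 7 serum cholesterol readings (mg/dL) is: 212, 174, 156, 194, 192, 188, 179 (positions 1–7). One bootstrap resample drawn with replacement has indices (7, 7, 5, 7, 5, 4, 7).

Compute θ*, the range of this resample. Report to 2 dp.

θ* = 15.00

Resample values: 179, 179, 192, 179, 192, 194, 179.
Range = 194 − 179 = 15.00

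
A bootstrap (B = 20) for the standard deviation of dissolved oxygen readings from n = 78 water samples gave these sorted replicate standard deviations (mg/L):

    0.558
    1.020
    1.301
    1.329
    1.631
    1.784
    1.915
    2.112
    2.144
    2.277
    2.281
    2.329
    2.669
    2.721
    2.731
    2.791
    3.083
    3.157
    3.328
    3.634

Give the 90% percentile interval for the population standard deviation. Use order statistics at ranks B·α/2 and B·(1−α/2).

α = 0.10; lower rank = 20 × 0.050 = 1; upper rank = 20 × 0.950 = 19.
The 1st smallest replicate is 0.558; the 19th is 3.328.

(0.558, 3.328)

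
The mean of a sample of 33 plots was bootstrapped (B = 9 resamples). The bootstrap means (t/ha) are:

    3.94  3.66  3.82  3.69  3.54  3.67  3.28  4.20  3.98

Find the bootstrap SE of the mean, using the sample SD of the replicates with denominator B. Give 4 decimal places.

SE* = 0.2537

Bootstrap SE is the standard deviation of the 9 replicate means.
Mean of replicates: (3.94 + 3.66 + 3.82 + 3.69 + 3.54 + 3.67 + 3.28 + 4.20 + 3.98) / 9 = 33.78000 / 9 = 3.75333
Sum of squared deviations: (+0.18667)² + (−0.09333)² + (+0.06667)² + (−0.06333)² + (−0.21333)² + (−0.08333)² + (−0.47333)² + (+0.44667)² + (+0.22667)² = 0.57940
Variance = 0.57940 / 9 = 0.06438
SE* = √0.06438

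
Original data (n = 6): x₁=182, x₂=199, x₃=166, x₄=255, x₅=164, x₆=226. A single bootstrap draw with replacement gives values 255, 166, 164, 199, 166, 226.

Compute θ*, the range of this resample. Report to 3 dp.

Range = 255 − 164 = 91.000

θ* = 91.000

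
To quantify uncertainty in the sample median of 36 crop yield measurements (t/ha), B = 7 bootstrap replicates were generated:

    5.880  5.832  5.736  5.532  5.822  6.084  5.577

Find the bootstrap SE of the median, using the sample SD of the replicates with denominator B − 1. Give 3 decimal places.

Bootstrap SE is the standard deviation of the 7 replicate medians.
Mean of replicates: (5.880 + 5.832 + 5.736 + 5.532 + 5.822 + 6.084 + 5.577) / 7 = 40.4630 / 7 = 5.7804
Sum of squared deviations: (+0.0996)² + (+0.0516)² + (−0.0444)² + (−0.2484)² + (+0.0416)² + (+0.3036)² + (−0.2034)² = 0.2115
Variance = 0.2115 / 6 = 0.0353
SE* = √0.0353

SE* = 0.188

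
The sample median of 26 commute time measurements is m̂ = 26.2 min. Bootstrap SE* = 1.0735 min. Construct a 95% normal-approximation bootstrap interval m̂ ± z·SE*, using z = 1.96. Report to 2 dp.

Margin = 1.96 × 1.0735 = 2.104
Interval: 26.2 ± 2.104

(24.10, 28.30)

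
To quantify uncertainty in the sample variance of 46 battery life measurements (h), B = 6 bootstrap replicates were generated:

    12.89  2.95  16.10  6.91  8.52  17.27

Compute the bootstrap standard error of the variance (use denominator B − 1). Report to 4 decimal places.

Bootstrap SE is the standard deviation of the 6 replicate variances.
Mean of replicates: (12.89 + 2.95 + 16.10 + 6.91 + 8.52 + 17.27) / 6 = 64.64000 / 6 = 10.77333
Sum of squared deviations: (+2.11667)² + (−7.82333)² + (+5.32667)² + (−3.86333)² + (−2.25333)² + (+6.49667)² = 156.26773
Variance = 156.26773 / 5 = 31.25355
SE* = √31.25355

SE* = 5.5905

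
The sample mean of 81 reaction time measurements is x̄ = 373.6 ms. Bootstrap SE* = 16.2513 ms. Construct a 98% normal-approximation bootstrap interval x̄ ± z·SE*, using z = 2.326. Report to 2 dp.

Margin = 2.326 × 16.2513 = 37.801
Interval: 373.6 ± 37.801

(335.80, 411.40)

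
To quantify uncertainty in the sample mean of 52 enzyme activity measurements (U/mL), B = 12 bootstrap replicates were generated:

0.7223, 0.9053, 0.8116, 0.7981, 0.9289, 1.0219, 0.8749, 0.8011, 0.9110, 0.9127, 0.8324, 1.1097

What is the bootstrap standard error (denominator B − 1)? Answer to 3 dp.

SE* = 0.105

Bootstrap SE is the standard deviation of the 12 replicate means.
Mean of replicates: (0.7223 + 0.9053 + 0.8116 + 0.7981 + 0.9289 + 1.0219 + 0.8749 + 0.8011 + 0.9110 + 0.9127 + 0.8324 + 1.1097) / 12 = 10.62990 / 12 = 0.88582
Sum of squared deviations: (−0.16352)² + (+0.01948)² + (−0.07422)² + (−0.08772)² + (+0.04307)² + (+0.13608)² + (−0.01092)² + (−0.08472)² + (+0.02518)² + (+0.02687)² + (−0.05342)² + (+0.22387)² = 0.12232
Variance = 0.12232 / 11 = 0.01112
SE* = √0.01112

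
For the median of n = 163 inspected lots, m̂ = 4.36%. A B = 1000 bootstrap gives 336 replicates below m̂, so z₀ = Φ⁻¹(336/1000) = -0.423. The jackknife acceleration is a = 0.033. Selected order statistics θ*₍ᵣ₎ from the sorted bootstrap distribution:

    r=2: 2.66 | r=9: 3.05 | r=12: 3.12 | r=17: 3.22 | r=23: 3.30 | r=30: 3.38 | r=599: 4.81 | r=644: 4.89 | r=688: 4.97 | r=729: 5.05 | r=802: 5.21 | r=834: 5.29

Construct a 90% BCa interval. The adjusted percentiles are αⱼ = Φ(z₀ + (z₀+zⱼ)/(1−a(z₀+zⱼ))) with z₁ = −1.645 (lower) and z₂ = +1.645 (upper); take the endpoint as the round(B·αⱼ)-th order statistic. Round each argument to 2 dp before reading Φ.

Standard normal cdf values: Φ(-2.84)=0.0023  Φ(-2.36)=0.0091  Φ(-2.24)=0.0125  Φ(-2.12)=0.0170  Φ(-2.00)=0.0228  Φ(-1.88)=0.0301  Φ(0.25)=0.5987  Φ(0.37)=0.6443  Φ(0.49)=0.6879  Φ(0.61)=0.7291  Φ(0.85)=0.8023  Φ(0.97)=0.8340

(3.05, 5.21)

Lower: z₀ + z₁ = -0.423 + (-1.645) = -2.068; 1 − a(z₀+z₁) = 1 − (0.033)(-2.068) = 1.0682; argument = -0.423 + (-2.068)/1.0682 = -2.3589 → -2.36.
α₁ = Φ(-2.36) = 0.0091; rank = round(1000 × 0.0091) = 9; θ*₍9₎ = 3.05.
Upper: z₀ + z₂ = 1.222; 1 − a(z₀+z₂) = 0.9597; argument = 0.8503 → 0.85; α₂ = 0.8023; rank = 802; θ*₍802₎ = 5.21.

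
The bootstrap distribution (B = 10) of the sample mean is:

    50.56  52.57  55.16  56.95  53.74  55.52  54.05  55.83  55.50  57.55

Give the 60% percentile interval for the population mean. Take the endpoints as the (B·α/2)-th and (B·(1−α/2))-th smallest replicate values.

Sorted replicates: 50.56, 52.57, 53.74, 54.05, 55.16, 55.50, 55.52, 55.83, 56.95, 57.55
α = 0.40; lower rank = 10 × 0.200 = 2; upper rank = 10 × 0.800 = 8.
The 2nd smallest replicate is 52.57; the 8th is 55.83.

(52.57, 55.83)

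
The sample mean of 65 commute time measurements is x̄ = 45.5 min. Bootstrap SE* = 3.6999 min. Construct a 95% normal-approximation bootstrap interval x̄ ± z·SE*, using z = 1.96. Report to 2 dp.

(38.25, 52.75)

Margin = 1.96 × 3.6999 = 7.252
Interval: 45.5 ± 7.252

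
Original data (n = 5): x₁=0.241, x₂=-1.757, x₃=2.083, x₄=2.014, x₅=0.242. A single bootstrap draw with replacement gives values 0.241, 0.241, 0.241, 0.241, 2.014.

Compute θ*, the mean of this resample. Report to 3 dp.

Mean = (0.241 + 0.241 + 0.241 + 0.241 + 2.014) / 5 = 2.9780 / 5 = 0.596

θ* = 0.596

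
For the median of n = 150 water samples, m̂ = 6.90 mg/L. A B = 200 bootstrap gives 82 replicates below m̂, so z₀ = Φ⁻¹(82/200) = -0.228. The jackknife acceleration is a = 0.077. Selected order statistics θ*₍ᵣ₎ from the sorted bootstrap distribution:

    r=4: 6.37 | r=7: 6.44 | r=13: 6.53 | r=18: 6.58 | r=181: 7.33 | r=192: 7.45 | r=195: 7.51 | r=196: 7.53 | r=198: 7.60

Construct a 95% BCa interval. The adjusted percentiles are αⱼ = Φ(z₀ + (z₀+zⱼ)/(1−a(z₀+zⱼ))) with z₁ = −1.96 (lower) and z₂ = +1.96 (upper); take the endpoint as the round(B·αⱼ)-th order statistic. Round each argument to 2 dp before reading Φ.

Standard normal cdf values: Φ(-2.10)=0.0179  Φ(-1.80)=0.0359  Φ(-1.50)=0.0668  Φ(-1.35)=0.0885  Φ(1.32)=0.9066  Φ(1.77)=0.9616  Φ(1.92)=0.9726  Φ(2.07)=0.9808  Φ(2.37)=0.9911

(6.37, 7.45)

Lower: z₀ + z₁ = -0.228 + (-1.960) = -2.188; 1 − a(z₀+z₁) = 1 − (0.077)(-2.188) = 1.1685; argument = -0.228 + (-2.188)/1.1685 = -2.1005 → -2.10.
α₁ = Φ(-2.10) = 0.0179; rank = round(200 × 0.0179) = 4; θ*₍4₎ = 6.37.
Upper: z₀ + z₂ = 1.732; 1 − a(z₀+z₂) = 0.8666; argument = 1.7705 → 1.77; α₂ = 0.9616; rank = 192; θ*₍192₎ = 7.45.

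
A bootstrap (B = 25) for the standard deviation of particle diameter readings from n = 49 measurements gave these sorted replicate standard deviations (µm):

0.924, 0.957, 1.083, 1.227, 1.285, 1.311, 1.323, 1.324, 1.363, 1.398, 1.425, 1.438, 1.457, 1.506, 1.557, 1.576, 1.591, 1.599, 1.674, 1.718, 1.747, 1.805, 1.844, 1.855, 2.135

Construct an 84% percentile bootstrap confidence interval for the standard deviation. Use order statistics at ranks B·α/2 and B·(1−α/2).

(0.957, 1.844)

α = 0.16; lower rank = 25 × 0.080 = 2; upper rank = 25 × 0.920 = 23.
The 2nd smallest replicate is 0.957; the 23rd is 1.844.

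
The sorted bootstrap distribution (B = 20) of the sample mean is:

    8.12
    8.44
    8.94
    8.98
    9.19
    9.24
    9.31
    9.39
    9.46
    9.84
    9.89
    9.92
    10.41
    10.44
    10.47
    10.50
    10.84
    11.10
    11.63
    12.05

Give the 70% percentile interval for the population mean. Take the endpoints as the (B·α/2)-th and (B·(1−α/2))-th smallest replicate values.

(8.94, 10.84)

α = 0.30; lower rank = 20 × 0.150 = 3; upper rank = 20 × 0.850 = 17.
The 3rd smallest replicate is 8.94; the 17th is 10.84.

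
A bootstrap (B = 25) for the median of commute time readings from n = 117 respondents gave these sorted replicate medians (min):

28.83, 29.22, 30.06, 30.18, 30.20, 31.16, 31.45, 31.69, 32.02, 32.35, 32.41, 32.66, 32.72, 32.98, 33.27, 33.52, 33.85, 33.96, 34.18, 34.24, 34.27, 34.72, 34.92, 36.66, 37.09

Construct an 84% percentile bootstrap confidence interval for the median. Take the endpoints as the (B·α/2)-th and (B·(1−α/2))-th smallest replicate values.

α = 0.16; lower rank = 25 × 0.080 = 2; upper rank = 25 × 0.920 = 23.
The 2nd smallest replicate is 29.22; the 23rd is 34.92.

(29.22, 34.92)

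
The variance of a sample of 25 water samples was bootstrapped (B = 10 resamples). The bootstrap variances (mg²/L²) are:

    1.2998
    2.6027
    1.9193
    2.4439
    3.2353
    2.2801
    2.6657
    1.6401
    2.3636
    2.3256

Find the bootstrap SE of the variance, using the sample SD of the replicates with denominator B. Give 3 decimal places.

SE* = 0.520

Bootstrap SE is the standard deviation of the 10 replicate variances.
Mean of replicates: (1.2998 + 2.6027 + 1.9193 + 2.4439 + 3.2353 + 2.2801 + 2.6657 + 1.6401 + 2.3636 + 2.3256) / 10 = 22.77610 / 10 = 2.27761
Sum of squared deviations: (−0.97781)² + (+0.32509)² + (−0.35831)² + (+0.16629)² + (+0.95769)² + (+0.00249)² + (+0.38809)² + (−0.63751)² + (+0.08599)² + (+0.04799)² = 2.70174
Variance = 2.70174 / 10 = 0.27017
SE* = √0.27017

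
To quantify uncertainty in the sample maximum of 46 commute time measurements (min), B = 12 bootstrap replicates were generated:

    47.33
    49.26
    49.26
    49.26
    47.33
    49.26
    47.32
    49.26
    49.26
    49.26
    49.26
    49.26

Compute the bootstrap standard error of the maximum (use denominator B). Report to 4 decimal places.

SE* = 0.8372

Bootstrap SE is the standard deviation of the 12 replicate maximums.
Mean of replicates: (47.33 + 49.26 + 49.26 + 49.26 + 47.33 + 49.26 + 47.32 + 49.26 + 49.26 + 49.26 + 49.26 + 49.26) / 12 = 585.32000 / 12 = 48.77667
Sum of squared deviations: (−1.44667)² + (+0.48333)² + (+0.48333)² + (+0.48333)² + (−1.44667)² + (+0.48333)² + (−1.45667)² + (+0.48333)² + (+0.48333)² + (+0.48333)² + (+0.48333)² + (+0.48333)² = 8.41007
Variance = 8.41007 / 12 = 0.70084
SE* = √0.70084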